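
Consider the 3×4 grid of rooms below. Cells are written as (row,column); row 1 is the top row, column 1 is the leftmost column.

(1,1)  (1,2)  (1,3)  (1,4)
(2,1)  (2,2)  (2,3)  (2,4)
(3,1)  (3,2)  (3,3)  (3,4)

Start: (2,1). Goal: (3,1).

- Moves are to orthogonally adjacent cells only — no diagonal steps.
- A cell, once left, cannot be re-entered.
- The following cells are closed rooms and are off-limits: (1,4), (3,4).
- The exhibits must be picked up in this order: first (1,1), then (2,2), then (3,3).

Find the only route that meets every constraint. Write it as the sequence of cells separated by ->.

(2,1) -> (1,1) -> (1,2) -> (2,2) -> (2,3) -> (3,3) -> (3,2) -> (3,1)

The waypoints must appear in the order (1,1), (2,2), (3,3), with no cell reused.
Route from (2,1): up 1 to (1,1), right 1 to (1,2), down 1 to (2,2), right 1 to (2,3), down 1 to (3,3), left 2 to (3,1) — 7 moves in all.
Check: order respected ((1,1) at step 1, (2,2) at step 3, (3,3) at step 5).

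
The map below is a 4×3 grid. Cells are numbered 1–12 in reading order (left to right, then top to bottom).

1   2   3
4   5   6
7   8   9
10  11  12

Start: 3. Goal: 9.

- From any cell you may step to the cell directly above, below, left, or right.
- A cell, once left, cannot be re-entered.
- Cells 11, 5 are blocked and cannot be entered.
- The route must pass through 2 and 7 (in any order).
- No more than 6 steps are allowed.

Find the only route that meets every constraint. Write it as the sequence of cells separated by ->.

The 6-move cap with required stops at 2, 7 leaves no slack for detours.
Route from 3: 2× left (reaching 1), 2× down (reaching 7), 2× right (reaching 9) — 6 moves in all.
Check: all required cells visited; 6 ≤ 6 moves.

3 -> 2 -> 1 -> 4 -> 7 -> 8 -> 9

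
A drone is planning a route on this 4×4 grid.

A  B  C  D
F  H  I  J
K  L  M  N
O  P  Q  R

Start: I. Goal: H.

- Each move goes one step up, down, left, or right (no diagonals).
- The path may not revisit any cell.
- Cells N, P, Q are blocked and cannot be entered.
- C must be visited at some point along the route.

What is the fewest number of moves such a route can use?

3

Any route passes through C somewhere between I and H. Summing Manhattan distances along the two legs (I → C → H) gives a lower bound of 1 + 2 = 3 moves.
A route of 3 moves achieves this: I → C → B → H.
Since 3 matches the lower bound, it is optimal.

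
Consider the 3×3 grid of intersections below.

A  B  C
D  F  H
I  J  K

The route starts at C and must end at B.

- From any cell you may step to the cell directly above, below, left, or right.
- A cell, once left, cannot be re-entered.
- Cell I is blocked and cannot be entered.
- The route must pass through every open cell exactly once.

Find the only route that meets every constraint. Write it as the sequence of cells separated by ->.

Need to visit all 8 open cells exactly once, starting at C and ending at B.
Cell A has only two open neighbours (D and B), so the path must pass straight through it: one of those is the cell it's entered from and the other is where it exits.
Route from C: down 2 to K, left 1 to J, up 1 to F, left 1 to D, up 1 to A, right 1 to B — 7 moves in all.
Check: all 8 open cells covered.

C -> H -> K -> J -> F -> D -> A -> B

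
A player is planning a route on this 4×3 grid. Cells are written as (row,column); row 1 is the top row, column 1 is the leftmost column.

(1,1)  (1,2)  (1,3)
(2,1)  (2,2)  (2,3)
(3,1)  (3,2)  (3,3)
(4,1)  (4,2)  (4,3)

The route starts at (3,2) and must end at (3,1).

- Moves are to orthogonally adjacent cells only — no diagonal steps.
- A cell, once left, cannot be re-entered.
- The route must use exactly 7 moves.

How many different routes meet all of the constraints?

Need simple routes of exactly 7 moves from (3,2) to (3,1) (Manhattan distance 1, so 3 moves are spent on a detour and 3 undoing it).
Enumerating: (3,2) (2,2) (2,3) (1,3) (1,2) (1,1) (2,1) (3,1) | (3,2) (2,2) (2,3) (3,3) (4,3) (4,2) (4,1) (3,1) | (3,2) (4,2) (4,3) (3,3) (2,3) (2,2) (2,1) (3,1) | (3,2) (3,3) (2,3) (1,3) (1,2) (2,2) (2,1) (3,1) | (3,2) (3,3) (2,3) (1,3) (1,2) (1,1) (2,1) (3,1) | (3,2) (3,3) (2,3) (2,2) (1,2) (1,1) (2,1) (3,1).
That gives 6 routes.

6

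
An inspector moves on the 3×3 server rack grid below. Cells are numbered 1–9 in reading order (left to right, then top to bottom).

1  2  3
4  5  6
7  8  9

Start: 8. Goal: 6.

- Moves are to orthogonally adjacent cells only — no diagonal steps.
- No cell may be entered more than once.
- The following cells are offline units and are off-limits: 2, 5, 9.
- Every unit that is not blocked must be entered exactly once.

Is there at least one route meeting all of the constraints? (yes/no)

Cell 1 has only one open neighbour but is neither the start nor the goal, so a Hamiltonian route would have to both enter and leave it through the same neighbour — impossible without revisiting.

no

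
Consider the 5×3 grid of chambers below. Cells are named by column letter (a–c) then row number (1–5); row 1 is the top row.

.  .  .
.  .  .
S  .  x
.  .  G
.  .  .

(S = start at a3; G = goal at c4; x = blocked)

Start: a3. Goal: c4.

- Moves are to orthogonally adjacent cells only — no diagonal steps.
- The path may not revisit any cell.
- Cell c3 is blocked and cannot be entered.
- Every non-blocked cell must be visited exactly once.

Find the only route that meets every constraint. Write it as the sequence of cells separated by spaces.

a3 a2 a1 b1 c1 c2 b2 b3 b4 a4 a5 b5 c5 c4

Need to visit all 14 open cells exactly once, starting at a3 and ending at c4.
Cell a1 has only two open neighbours (a2 and b1), so the path must pass straight through it: one of those is the cell it's entered from and the other is where it exits.
Route from a3: 2× up (reaching a1), 2× right (reaching c1), down to c2, left to b2, 2× down (reaching b4), left to a4, down to a5, 2× right (reaching c5), up to c4 — 13 moves in all.
Check: all 14 open cells covered.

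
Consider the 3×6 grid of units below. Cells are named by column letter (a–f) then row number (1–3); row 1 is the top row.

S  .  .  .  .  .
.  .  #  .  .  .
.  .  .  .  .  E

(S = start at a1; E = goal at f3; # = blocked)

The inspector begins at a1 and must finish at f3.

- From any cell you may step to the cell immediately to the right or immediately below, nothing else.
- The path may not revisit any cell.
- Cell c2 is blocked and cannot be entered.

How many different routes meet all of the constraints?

A right/down-only route from a1 to f3 makes exactly 2 down-moves and 5 right-moves in some order.
With no other constraints that would be C(7,2) = 21 routes.
Subtract routes through each blocked cell (inclusion–exclusion for overlaps): − through c2: 12 → 9.
That gives 9 routes.

9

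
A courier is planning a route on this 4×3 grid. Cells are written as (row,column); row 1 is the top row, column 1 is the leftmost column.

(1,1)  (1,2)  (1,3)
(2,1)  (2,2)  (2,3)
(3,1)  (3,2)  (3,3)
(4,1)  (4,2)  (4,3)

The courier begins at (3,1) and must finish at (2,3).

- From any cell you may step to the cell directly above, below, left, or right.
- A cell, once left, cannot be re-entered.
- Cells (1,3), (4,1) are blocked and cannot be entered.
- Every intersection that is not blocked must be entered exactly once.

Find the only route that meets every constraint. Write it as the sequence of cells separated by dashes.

(3,1) - (2,1) - (1,1) - (1,2) - (2,2) - (3,2) - (4,2) - (4,3) - (3,3) - (2,3)

Need to visit all 10 open cells exactly once, starting at (3,1) and ending at (2,3).
Cell (1,1) has only two open neighbours ((2,1) and (1,2)), so the path must pass straight through it: one of those is the cell it's entered from and the other is where it exits.
Route from (3,1): 2× up (reaching (1,1)), right to (1,2), 3× down (reaching (4,2)), right to (4,3), 2× up (reaching (2,3)) — 9 moves in all.
Check: all 10 open cells covered.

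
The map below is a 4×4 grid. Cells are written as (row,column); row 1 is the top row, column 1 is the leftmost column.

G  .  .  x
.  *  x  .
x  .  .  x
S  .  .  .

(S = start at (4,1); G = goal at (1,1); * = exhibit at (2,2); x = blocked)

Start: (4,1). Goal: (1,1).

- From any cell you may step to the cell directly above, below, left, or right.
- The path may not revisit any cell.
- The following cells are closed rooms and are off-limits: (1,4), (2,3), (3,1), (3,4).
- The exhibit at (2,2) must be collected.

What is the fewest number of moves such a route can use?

Any route passes through (2,2) somewhere between (4,1) and (1,1). Summing Manhattan distances along the two legs ((4,1) → (2,2) → (1,1)) gives a lower bound of 3 + 2 = 5 moves.
A route of 5 moves achieves this: (4,1) → (4,2) → (3,2) → (2,2) → (1,2) → (1,1).
Since 5 matches the lower bound, it is optimal.

5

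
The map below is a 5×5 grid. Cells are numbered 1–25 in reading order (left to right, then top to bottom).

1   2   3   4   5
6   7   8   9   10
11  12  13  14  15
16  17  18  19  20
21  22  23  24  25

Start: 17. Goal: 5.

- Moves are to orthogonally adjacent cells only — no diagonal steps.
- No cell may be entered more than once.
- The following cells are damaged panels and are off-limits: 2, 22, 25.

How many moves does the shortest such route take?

The Manhattan distance from 17 to 5 is |4−1| + |2−5| = 6, so at least 6 moves are needed.
A route of 6 moves achieves this: 17 → 12 → 7 → 8 → 3 → 4 → 5.
Since 6 matches the lower bound, it is optimal.

6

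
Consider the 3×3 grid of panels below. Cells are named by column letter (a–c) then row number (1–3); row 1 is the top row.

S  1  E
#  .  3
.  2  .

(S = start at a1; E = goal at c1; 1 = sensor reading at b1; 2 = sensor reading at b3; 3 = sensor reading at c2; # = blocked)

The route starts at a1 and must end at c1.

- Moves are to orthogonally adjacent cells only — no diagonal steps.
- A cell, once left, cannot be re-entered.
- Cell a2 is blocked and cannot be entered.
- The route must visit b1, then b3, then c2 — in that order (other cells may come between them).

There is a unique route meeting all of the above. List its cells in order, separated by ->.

The waypoints must appear in the order b1, b3, c2, with no cell reused.
Route from a1: right to b1, 2× down (reaching b3), right to c3, 2× up (reaching c1) — 6 moves in all.
Check: order respected (1 at step 1, 2 at step 3, 3 at step 5).

a1 -> b1 -> b2 -> b3 -> c3 -> c2 -> c1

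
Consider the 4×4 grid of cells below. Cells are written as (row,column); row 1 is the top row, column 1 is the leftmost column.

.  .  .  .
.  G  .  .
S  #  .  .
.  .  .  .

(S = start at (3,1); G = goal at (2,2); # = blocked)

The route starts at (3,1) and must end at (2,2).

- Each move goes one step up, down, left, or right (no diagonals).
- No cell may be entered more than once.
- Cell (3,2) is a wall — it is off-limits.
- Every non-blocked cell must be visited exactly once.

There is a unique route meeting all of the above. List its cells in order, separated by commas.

Need to visit all 15 open cells exactly once, starting at (3,1) and ending at (2,2).
Cell (1,1) has only two open neighbours ((2,1) and (1,2)), so the path must pass straight through it: one of those is the cell it's entered from and the other is where it exits.
Route from (3,1): down to (4,1), 3× right (reaching (4,4)), up to (3,4), left to (3,3), up to (2,3), right to (2,4), up to (1,4), 3× left (reaching (1,1)), down to (2,1), right to (2,2) — 14 moves in all.
Check: all 15 open cells covered.

(3,1), (4,1), (4,2), (4,3), (4,4), (3,4), (3,3), (2,3), (2,4), (1,4), (1,3), (1,2), (1,1), (2,1), (2,2)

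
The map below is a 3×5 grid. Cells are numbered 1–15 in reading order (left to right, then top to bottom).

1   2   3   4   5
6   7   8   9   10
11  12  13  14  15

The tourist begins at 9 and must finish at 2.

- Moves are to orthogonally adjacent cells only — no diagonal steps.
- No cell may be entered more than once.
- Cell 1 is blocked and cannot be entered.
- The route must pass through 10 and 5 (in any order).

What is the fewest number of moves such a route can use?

5

Any route passes through 10 and 5 in some order between 9 and 2. Summing Manhattan distances along each leg and taking the cheapest ordering (9 → 10 → 5 → 2) gives a lower bound of 1 + 1 + 3 = 5 moves.
A route of 5 moves achieves this: 9 → 10 → 5 → 4 → 3 → 2.
Since 5 matches the lower bound, it is optimal.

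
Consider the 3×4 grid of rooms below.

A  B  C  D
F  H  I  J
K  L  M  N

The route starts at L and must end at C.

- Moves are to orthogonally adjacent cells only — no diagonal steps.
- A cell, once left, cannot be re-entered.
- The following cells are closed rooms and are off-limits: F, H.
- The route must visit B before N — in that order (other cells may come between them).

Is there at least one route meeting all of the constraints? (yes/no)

no

Every way from L to B runs through C — but C is where the route must end, so it would be entered once on the way to B and again at the finish.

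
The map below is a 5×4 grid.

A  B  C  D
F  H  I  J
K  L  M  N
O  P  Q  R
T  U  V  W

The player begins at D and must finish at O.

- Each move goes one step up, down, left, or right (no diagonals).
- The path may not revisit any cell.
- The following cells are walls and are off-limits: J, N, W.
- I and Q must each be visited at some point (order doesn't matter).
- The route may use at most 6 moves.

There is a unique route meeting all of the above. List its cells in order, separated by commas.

Any route must reach I and Q and still end at O within 6 moves, so the order of the required stops is forced.
Route from D: left 1 to C, down 3 to Q, left 2 to O — 6 moves in all.
Check: all required cells visited; 6 ≤ 6 moves.

D, C, I, M, Q, P, O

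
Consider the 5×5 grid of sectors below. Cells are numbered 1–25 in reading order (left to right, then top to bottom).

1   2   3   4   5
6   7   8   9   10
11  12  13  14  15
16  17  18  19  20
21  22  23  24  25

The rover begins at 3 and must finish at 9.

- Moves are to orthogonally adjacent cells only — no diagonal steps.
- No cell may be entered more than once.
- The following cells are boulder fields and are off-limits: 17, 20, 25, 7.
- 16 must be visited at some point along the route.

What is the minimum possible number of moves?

Any route passes through 16 somewhere between 3 and 9. Summing Manhattan distances along the two legs (3 → 16 → 9) gives a lower bound of 5 + 5 = 10 moves.
The shortest route satisfying every rule uses 12 moves: 3 → 8 → 13 → 12 → 11 → 16 → 21 → 22 → 23 → 18 → 19 → 14 → 9.
The bound of 10 isn't tight here; checking systematically, no route of length 10 through 11 satisfies every constraint, so 12 is the minimum.

12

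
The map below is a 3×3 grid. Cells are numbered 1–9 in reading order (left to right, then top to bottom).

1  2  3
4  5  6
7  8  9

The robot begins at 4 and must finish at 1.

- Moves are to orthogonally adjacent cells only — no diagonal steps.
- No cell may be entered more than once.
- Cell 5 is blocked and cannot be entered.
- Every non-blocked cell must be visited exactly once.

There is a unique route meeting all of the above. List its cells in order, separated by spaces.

Need to visit all 8 open cells exactly once, starting at 4 and ending at 1.
Cell 8 has only two open neighbours (7 and 9), so the path must pass straight through it: one of those is the cell it's entered from and the other is where it exits.
Route from 4: down 1 to 7, right 2 to 9, up 2 to 3, left 2 to 1 — 7 moves in all.
Check: all 8 open cells covered.

4 7 8 9 6 3 2 1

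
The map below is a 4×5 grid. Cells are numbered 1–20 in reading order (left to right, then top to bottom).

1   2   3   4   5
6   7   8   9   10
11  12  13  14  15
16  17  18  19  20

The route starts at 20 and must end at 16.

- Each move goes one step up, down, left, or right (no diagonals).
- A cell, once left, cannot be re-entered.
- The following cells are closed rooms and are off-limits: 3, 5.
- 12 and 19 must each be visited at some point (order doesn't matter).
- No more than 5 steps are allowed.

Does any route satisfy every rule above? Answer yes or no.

Even ignoring the no-revisit rule, getting from 20 to 16, taking the cheapest ordering 20 → 19 → 12 → 16 needs at least 1 + 3 + 2 = 6 moves (Manhattan distance per leg), which exceeds the 5-move limit.

no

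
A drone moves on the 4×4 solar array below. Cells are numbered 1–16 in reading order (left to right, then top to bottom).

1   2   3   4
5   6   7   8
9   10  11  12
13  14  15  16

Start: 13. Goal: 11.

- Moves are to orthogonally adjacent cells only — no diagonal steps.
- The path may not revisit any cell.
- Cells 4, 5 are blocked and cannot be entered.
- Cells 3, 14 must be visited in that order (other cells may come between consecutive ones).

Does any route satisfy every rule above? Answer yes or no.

Ignoring the required order, 4 revisit-free routes from 13 to 11 pass through all of 3 and 14; the waypoint orders that occur are 14 → 3 (4) — never 3 → 14.

no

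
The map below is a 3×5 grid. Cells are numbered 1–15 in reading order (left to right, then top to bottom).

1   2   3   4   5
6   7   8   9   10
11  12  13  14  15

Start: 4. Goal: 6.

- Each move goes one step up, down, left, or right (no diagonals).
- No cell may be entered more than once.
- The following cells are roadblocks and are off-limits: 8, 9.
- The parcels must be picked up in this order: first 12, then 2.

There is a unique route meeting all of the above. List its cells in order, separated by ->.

The waypoints must appear in the order 12, 2, with no cell reused.
Route from 4: right to 5, 2× down (reaching 15), 3× left (reaching 12), 2× up (reaching 2), left to 1, down to 6 — 10 moves in all.
Check: order respected (12 at step 6, 2 at step 8).

4 -> 5 -> 10 -> 15 -> 14 -> 13 -> 12 -> 7 -> 2 -> 1 -> 6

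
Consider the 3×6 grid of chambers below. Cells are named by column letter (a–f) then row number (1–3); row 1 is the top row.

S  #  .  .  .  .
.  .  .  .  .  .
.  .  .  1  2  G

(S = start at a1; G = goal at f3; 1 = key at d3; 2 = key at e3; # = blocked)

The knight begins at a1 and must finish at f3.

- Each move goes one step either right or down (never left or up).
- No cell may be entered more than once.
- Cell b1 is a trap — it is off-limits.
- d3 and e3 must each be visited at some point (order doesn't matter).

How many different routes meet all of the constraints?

A right/down-only route from a1 to f3 makes exactly 2 down-moves and 5 right-moves in some order.
With no other constraints that would be C(7,2) = 21 routes.
A monotone route can only reach the required cells in the order d3, e3, so split there and multiply the segment counts (each segment already excludes blocked cells): a1→d3: 4; d3→e3: 1; e3→f3: 1; product = 4.
That gives 4 routes.

4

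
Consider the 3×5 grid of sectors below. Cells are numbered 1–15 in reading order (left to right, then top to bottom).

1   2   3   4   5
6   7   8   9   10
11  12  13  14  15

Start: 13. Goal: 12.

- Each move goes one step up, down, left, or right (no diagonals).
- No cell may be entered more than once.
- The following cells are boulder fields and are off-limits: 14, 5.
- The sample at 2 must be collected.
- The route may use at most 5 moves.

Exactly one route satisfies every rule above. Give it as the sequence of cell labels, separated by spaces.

13 8 3 2 7 12

The budget equals the shortest possible length, so every move has to be on a shortest route through the required cells.
Route from 13: up 2 to 3, left 1 to 2, down 2 to 12 — 5 moves in all.
Check: all required cells visited; 5 ≤ 5 moves.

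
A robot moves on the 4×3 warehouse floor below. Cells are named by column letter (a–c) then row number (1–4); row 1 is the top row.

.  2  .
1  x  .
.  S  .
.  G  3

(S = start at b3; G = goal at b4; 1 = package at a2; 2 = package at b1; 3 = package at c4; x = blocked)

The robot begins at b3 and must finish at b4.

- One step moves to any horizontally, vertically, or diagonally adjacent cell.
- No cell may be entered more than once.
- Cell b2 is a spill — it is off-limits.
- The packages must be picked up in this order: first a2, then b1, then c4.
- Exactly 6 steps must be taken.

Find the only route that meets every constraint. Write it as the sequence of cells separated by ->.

The waypoints must appear in the order a2, b1, c4, with no cell reused.
Route from b3: up-left to a2, up-right to b1, down-right to c2, 2× down (reaching c4), left to b4 — 6 moves in all.
Check: order respected (1 at step 1, 2 at step 2, 3 at step 5); 6 moves as required.

b3 -> a2 -> b1 -> c2 -> c3 -> c4 -> b4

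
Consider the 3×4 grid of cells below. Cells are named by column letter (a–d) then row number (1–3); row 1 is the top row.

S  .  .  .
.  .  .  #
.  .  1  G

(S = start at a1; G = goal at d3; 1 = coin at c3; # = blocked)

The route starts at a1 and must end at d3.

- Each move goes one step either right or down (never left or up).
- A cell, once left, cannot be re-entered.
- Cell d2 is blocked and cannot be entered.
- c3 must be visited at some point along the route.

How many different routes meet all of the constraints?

6

A right/down-only route from a1 to d3 makes exactly 2 down-moves and 3 right-moves in some order.
With no other constraints that would be C(5,2) = 10 routes.
Split at c3 and multiply the segment counts (each segment already excludes blocked cells): a1→c3: 6; c3→d3: 1; product = 6.
That gives 6 routes.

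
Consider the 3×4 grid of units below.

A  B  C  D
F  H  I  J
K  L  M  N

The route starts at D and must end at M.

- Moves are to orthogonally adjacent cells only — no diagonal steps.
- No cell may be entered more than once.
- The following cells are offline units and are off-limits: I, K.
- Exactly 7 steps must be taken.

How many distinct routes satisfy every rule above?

Need simple routes of exactly 7 moves from D to M (Manhattan distance 3, so 2 moves are spent on a detour and 2 undoing it).
Enumerating: D C B A F H L M.
That gives 1 route.

1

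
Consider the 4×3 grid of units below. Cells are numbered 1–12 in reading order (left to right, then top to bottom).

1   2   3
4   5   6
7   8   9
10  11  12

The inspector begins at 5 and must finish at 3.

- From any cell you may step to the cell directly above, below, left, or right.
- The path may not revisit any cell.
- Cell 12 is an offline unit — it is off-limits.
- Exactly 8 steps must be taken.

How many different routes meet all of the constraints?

Need simple routes of exactly 8 moves from 5 to 3 (Manhattan distance 2, so 3 moves are spent on a detour and 3 undoing it).
Enumerating: 5 2 1 4 7 8 9 6 3 | 5 8 11 10 7 4 1 2 3 | 5 4 7 10 11 8 9 6 3 | 5 6 9 8 7 4 1 2 3.
That gives 4 routes.

4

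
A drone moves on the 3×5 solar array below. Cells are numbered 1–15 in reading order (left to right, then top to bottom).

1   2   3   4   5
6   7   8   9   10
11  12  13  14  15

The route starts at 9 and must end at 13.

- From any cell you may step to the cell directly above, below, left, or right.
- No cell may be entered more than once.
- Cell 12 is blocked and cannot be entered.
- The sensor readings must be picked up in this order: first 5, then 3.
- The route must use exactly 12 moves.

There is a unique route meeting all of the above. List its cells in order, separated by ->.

9 -> 14 -> 15 -> 10 -> 5 -> 4 -> 3 -> 2 -> 1 -> 6 -> 7 -> 8 -> 13

The waypoints must appear in the order 5, 3, with no cell reused.
Route from 9: down to 14, right to 15, 2× up (reaching 5), 4× left (reaching 1), down to 6, 2× right (reaching 8), down to 13 — 12 moves in all.
Check: order respected (5 at step 4, 3 at step 6); 12 moves as required.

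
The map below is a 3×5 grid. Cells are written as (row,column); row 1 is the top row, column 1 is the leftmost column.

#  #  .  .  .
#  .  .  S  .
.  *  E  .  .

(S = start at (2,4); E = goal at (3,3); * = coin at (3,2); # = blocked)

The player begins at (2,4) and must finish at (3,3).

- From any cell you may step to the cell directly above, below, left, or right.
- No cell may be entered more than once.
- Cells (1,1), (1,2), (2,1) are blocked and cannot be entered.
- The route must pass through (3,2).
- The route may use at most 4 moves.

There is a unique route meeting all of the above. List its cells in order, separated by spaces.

The 4-move cap with required stops at (3,2) leaves no slack for detours.
Route from (2,4): left 2 to (2,2), down 1 to (3,2), right 1 to (3,3) — 4 moves in all.
Check: all required cells visited; 4 ≤ 4 moves.

(2,4) (2,3) (2,2) (3,2) (3,3)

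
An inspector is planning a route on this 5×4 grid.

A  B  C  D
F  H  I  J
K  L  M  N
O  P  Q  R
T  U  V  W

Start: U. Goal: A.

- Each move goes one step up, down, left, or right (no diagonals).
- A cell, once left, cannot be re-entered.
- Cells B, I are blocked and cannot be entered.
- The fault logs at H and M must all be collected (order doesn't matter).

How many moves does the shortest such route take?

7

Any route passes through H and M in some order between U and A. Summing Manhattan distances along each leg and taking the cheapest ordering (U → M → H → A) gives a lower bound of 3 + 2 + 2 = 7 moves.
A route of 7 moves achieves this: U → P → Q → M → L → H → F → A.
Since 7 matches the lower bound, it is optimal.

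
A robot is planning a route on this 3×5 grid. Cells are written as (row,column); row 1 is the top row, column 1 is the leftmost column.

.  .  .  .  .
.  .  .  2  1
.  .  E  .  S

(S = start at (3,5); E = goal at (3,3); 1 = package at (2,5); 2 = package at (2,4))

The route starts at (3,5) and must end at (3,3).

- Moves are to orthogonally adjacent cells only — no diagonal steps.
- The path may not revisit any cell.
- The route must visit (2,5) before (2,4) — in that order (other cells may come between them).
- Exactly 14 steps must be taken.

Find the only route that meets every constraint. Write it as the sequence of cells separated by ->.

(3,5) -> (2,5) -> (1,5) -> (1,4) -> (1,3) -> (1,2) -> (1,1) -> (2,1) -> (3,1) -> (3,2) -> (2,2) -> (2,3) -> (2,4) -> (3,4) -> (3,3)

The waypoints must appear in the order (2,5), (2,4), with no cell reused.
Route from (3,5): 2× up (reaching (1,5)), 4× left (reaching (1,1)), 2× down (reaching (3,1)), right to (3,2), up to (2,2), 2× right (reaching (2,4)), down to (3,4), left to (3,3) — 14 moves in all.
Check: order respected (1 at step 1, 2 at step 12); 14 moves as required.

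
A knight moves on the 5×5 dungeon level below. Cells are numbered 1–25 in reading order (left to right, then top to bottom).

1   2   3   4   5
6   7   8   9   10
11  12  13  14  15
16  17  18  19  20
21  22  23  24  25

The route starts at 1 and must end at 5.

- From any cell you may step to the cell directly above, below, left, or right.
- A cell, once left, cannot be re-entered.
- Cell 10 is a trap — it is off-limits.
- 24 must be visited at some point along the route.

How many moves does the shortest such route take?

12

Any route passes through 24 somewhere between 1 and 5. Summing Manhattan distances along the two legs (1 → 24 → 5) gives a lower bound of 7 + 5 = 12 moves.
A route of 12 moves achieves this: 1 → 6 → 11 → 16 → 21 → 22 → 23 → 24 → 19 → 14 → 9 → 4 → 5.
Since 12 matches the lower bound, it is optimal.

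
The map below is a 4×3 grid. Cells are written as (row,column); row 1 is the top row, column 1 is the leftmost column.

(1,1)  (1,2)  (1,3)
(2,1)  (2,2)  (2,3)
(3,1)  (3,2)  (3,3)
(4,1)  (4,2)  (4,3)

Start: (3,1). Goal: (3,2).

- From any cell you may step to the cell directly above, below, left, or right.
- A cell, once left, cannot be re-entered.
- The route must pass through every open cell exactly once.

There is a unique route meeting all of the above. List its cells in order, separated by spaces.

(3,1) (4,1) (4,2) (4,3) (3,3) (2,3) (1,3) (1,2) (1,1) (2,1) (2,2) (3,2)

Need to visit all 12 open cells exactly once, starting at (3,1) and ending at (3,2).
Route from (3,1): down to (4,1), 2× right (reaching (4,3)), 3× up (reaching (1,3)), 2× left (reaching (1,1)), down to (2,1), right to (2,2), down to (3,2) — 11 moves in all.
Check: all 12 open cells covered.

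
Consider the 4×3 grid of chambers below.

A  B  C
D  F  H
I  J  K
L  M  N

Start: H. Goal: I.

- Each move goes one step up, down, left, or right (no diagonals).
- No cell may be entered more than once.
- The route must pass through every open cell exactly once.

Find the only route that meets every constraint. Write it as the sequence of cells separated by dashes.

H - C - B - A - D - F - J - K - N - M - L - I

Need to visit all 12 open cells exactly once, starting at H and ending at I.
Cell L has only two open neighbours (I and M), so the path must pass straight through it: one of those is the cell it's entered from and the other is where it exits.
Route from H: up 1 to C, left 2 to A, down 1 to D, right 1 to F, down 1 to J, right 1 to K, down 1 to N, left 2 to L, up 1 to I — 11 moves in all.
Check: all 12 open cells covered.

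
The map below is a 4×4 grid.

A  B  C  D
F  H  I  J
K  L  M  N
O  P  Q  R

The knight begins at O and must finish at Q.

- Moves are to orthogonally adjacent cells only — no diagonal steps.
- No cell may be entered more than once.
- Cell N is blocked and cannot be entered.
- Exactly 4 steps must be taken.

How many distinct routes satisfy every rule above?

3

Need simple routes of exactly 4 moves from O to Q (Manhattan distance 2, so 1 moves are spent on a detour and 1 undoing it).
Enumerating: O K L P Q | O K L M Q | O P L M Q.
That gives 3 routes.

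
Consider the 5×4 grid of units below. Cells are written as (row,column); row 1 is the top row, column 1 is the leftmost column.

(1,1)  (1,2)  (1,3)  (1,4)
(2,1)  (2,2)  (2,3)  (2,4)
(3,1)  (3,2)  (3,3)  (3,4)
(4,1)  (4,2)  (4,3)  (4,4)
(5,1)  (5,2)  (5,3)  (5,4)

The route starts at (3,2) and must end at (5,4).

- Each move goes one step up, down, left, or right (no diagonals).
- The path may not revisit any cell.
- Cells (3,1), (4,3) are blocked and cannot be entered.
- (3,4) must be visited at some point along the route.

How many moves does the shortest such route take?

Any route passes through (3,4) somewhere between (3,2) and (5,4). Summing Manhattan distances along the two legs ((3,2) → (3,4) → (5,4)) gives a lower bound of 2 + 2 = 4 moves.
A route of 4 moves achieves this: (3,2) → (3,3) → (3,4) → (4,4) → (5,4).
Since 4 matches the lower bound, it is optimal.

4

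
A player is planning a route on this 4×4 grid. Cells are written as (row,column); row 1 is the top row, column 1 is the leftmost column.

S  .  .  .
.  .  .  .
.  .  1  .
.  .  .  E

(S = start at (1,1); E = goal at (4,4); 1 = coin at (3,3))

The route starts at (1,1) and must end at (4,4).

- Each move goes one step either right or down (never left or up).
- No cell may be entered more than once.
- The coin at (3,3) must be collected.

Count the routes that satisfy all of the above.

12

A right/down-only route from (1,1) to (4,4) makes exactly 3 down-moves and 3 right-moves in some order.
With no other constraints that would be C(6,3) = 20 routes.
Split at (3,3) and multiply the segment counts: (1,1)→(3,3): 6; (3,3)→(4,4): 2; product = 12.
That gives 12 routes.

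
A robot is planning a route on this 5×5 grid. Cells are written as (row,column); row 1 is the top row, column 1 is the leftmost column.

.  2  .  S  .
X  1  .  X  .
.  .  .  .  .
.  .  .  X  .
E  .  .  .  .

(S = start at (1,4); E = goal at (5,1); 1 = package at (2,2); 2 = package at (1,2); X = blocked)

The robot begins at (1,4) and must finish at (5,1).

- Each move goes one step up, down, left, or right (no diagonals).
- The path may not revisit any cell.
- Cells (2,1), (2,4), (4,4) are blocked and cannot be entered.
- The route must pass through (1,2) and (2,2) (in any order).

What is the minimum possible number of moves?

Any route passes through (1,2) and (2,2) in some order between (1,4) and (5,1). Summing Manhattan distances along each leg and taking the cheapest ordering ((1,4) → (1,2) → (2,2) → (5,1)) gives a lower bound of 2 + 1 + 4 = 7 moves.
A route of 7 moves achieves this: (1,4) → (1,3) → (1,2) → (2,2) → (3,2) → (4,2) → (5,2) → (5,1).
Since 7 matches the lower bound, it is optimal.

7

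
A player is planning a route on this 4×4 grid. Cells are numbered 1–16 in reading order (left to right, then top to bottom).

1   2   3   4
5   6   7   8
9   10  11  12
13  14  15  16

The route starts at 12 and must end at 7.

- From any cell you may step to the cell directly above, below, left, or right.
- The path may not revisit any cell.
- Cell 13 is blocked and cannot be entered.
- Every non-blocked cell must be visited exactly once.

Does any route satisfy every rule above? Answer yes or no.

no

Colour the cells like a checkerboard: each orthogonal step flips colour, so a Hamiltonian route alternates colours. Here there are 8 cells of one colour and 7 of the other, with start on the same colour as the goal — the counts and endpoints can't be arranged into an alternating sequence of length 15, so no Hamiltonian route exists.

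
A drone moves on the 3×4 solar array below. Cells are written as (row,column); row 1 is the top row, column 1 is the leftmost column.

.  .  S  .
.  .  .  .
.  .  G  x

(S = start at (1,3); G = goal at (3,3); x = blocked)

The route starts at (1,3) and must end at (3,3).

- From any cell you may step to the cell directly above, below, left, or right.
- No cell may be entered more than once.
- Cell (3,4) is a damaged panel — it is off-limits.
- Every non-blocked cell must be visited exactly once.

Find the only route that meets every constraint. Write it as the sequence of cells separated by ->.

(1,3) -> (1,4) -> (2,4) -> (2,3) -> (2,2) -> (1,2) -> (1,1) -> (2,1) -> (3,1) -> (3,2) -> (3,3)

Need to visit all 11 open cells exactly once, starting at (1,3) and ending at (3,3).
Route from (1,3): right to (1,4), down to (2,4), 2× left (reaching (2,2)), up to (1,2), left to (1,1), 2× down (reaching (3,1)), 2× right (reaching (3,3)) — 10 moves in all.
Check: all 11 open cells covered.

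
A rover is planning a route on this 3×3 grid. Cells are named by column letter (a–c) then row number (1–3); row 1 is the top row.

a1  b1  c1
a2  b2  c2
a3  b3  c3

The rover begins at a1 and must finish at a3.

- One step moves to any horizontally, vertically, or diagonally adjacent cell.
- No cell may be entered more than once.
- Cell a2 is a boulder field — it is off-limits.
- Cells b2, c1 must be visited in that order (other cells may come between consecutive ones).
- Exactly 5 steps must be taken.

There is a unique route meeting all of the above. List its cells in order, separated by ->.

The waypoints must appear in the order b2, c1, with no cell reused.
Route from a1: down-right to b2, up-right to c1, down to c2, down-left to b3, left to a3 — 5 moves in all.
Check: order respected (b2 at step 1, c1 at step 2); 5 moves as required.

a1 -> b2 -> c1 -> c2 -> b3 -> a3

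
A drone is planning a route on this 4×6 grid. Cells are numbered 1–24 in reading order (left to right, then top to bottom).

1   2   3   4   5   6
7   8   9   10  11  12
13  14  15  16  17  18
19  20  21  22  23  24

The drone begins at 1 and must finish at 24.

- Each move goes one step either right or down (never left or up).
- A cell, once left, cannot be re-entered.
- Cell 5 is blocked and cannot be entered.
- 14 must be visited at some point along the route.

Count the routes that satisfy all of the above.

A right/down-only route from 1 to 24 makes exactly 3 down-moves and 5 right-moves in some order.
With no other constraints that would be C(8,3) = 56 routes.
Split at 14 and multiply the segment counts (each segment already excludes blocked cells): 1→14: 3; 14→24: 5; product = 15.
That gives 15 routes.

15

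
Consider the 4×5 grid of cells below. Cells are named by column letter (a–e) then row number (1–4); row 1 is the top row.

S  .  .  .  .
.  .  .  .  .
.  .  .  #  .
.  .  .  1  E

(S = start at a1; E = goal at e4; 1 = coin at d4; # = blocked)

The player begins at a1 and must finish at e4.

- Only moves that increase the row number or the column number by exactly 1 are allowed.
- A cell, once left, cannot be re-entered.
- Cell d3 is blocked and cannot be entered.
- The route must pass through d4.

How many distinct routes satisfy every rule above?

A right/down-only route from a1 to e4 makes exactly 3 down-moves and 4 right-moves in some order.
With no other constraints that would be C(7,3) = 35 routes.
Split at d4 and multiply the segment counts (each segment already excludes blocked cells): a1→d4: 10; d4→e4: 1; product = 10.
That gives 10 routes.

10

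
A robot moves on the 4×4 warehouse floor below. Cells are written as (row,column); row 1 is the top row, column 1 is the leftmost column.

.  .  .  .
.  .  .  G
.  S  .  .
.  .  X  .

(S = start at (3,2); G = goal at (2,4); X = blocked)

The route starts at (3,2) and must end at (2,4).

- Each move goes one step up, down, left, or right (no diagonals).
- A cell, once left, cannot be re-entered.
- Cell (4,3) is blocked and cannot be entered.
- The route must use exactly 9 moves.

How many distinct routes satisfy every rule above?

Need simple routes of exactly 9 moves from (3,2) to (2,4) (Manhattan distance 3, so 3 moves are spent on a detour and 3 undoing it).
Branch systematically from the start, pruning whenever the remaining move budget drops below the Manhattan distance to (2,4) or differs from it in parity. Grouping the completions by first move — via (2,2): 1; via (4,2): 7; via (3,1): 4; via (3,3): 1 — and summing: 1 + 7 + 4 + 1 = 13.
That gives 13 routes.

13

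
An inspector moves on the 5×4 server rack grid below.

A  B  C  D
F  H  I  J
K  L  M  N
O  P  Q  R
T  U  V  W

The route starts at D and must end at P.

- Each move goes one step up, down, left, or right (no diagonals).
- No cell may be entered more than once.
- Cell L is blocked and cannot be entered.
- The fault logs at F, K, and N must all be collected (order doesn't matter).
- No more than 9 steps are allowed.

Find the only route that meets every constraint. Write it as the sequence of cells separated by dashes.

Any route must reach F, K, and N and still end at P within 9 moves, so the order of the required stops is forced.
Route from D: down 2 to N, left 1 to M, up 1 to I, left 2 to F, down 2 to O, right 1 to P — 9 moves in all.
Check: all required cells visited; 9 ≤ 9 moves.

D - J - N - M - I - H - F - K - O - P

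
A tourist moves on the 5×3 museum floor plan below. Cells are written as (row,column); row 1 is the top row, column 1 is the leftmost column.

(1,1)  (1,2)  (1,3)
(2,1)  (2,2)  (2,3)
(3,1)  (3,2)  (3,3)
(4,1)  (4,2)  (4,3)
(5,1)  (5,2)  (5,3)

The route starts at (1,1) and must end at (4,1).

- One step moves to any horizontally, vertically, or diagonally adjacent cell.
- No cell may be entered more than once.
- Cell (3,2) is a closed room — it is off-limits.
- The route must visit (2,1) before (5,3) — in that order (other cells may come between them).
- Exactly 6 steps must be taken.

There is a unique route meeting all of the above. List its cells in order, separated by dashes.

The waypoints must appear in the order (2,1), (5,3), with no cell reused.
Route from (1,1): 2× down (reaching (3,1)), 2× down-right (reaching (5,3)), left to (5,2), up-left to (4,1) — 6 moves in all.
Check: order respected ((2,1) at step 1, (5,3) at step 4); 6 moves as required.

(1,1) - (2,1) - (3,1) - (4,2) - (5,3) - (5,2) - (4,1)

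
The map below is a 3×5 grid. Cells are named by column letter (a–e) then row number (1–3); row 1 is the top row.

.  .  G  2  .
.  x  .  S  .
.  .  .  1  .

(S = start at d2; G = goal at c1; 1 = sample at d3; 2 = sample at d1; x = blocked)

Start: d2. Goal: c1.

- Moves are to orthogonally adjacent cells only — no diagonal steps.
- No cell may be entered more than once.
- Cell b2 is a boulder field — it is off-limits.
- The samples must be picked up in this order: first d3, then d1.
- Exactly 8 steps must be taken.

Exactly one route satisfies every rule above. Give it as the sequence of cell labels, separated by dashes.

The waypoints must appear in the order d3, d1, with no cell reused.
Route from d2: left 1 to c2, down 1 to c3, right 2 to e3, up 2 to e1, left 2 to c1 — 8 moves in all.
Check: order respected (1 at step 3, 2 at step 7); 8 moves as required.

d2 - c2 - c3 - d3 - e3 - e2 - e1 - d1 - c1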